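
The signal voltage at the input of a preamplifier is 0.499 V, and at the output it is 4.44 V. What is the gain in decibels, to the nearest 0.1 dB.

Voltage is an amplitude quantity, so gain = 20·log₁₀(V_out/V_in).
20·log₁₀(4.44/0.499) = 20·log₁₀(8.898) = 19.0 dB.

19.0 dB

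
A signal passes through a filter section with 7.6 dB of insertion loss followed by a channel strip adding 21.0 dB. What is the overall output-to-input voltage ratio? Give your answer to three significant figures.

4.68

Net gain = (−7.6) + 21.0 = 13.4 dB.
Voltage ratio = 10^(13.4/20) = 4.68.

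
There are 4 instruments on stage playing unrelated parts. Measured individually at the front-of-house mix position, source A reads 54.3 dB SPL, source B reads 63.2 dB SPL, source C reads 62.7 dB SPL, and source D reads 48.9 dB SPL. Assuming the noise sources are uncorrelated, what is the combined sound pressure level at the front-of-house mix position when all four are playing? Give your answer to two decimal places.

Incoherent sources sum as intensities:
L_total = 10·log₁₀(10^(54.3/10) + 10^(63.2/10) + 10^(62.7/10) + 10^(48.9/10)) = 10·log₁₀(4298000) = 66.33 dB SPL.

66.33 dB SPL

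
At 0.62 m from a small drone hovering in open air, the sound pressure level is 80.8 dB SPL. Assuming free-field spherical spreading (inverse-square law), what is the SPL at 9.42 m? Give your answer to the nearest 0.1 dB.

Free-field point source: level drops by 20·log₁₀ of the distance ratio.
ΔL = −20·log₁₀(9.42/0.62) = -23.63 dB, so L₂ = 80.8 + (-23.63) = 57.2 dB SPL.

57.2 dB SPL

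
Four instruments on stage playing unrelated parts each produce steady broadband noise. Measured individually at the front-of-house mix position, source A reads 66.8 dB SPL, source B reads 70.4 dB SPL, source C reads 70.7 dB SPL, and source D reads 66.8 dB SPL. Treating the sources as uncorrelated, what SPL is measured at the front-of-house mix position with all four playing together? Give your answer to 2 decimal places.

75.09 dB SPL

Uncorrelated sources add in intensity (power), not in dB.
L_total = 10·log₁₀(10^(66.8/10) + 10^(70.4/10) + 10^(70.7/10) + 10^(66.8/10)) = 10·log₁₀(32290000) = 75.09 dB SPL.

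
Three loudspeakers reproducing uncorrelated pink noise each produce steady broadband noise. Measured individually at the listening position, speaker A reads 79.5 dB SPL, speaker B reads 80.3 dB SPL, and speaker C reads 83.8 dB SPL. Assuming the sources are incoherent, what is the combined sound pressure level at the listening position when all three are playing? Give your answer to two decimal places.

Uncorrelated sources add in intensity (power), not in dB.
L_total = 10·log₁₀(10^(79.5/10) + 10^(80.3/10) + 10^(83.8/10)) = 10·log₁₀(436200000) = 86.40 dB SPL.

86.40 dB SPL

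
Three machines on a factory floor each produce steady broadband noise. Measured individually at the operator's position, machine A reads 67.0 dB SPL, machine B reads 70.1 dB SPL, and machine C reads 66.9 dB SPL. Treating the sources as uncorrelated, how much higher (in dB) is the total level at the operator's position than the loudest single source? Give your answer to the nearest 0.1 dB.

2.9 dB

Uncorrelated sources add in intensity (power), not in dB.
L_total = 10·log₁₀(10^(67.0/10) + 10^(70.1/10) + 10^(66.9/10)) = 73.04 dB SPL.
Excess over the loudest (70.1 dB): 73.04 − 70.1 = 2.9 dB.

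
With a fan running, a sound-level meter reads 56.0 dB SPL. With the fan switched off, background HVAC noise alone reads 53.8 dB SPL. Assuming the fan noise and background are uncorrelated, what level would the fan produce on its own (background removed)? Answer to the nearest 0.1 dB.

Background correction is a power subtraction:
L_src = 10·log₁₀(10^(56.0/10) − 10^(53.8/10)) = 10·log₁₀(158200) = 52.0 dB SPL.

52.0 dB SPL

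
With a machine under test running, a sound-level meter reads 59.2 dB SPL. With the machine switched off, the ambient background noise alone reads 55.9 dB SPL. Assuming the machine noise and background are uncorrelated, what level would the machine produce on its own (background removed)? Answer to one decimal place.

56.5 dB SPL

Subtract intensities: L_src = 10·log₁₀(10^(L_total/10) − 10^(L_bg/10)).
L_src = 10·log₁₀(10^(59.2/10) − 10^(55.9/10)) = 10·log₁₀(442700) = 56.5 dB SPL.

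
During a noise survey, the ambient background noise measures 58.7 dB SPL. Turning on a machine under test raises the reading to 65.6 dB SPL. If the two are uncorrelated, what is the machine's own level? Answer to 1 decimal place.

64.6 dB SPL

Background correction is a power subtraction:
L_src = 10·log₁₀(10^(65.6/10) − 10^(58.7/10)) = 10·log₁₀(2889000) = 64.6 dB SPL.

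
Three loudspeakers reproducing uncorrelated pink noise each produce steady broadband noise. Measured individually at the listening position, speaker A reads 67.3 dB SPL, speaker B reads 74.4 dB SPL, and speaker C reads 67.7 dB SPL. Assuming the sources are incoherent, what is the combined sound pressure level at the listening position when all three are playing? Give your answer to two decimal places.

75.89 dB SPL

Incoherent sources sum as intensities:
L_total = 10·log₁₀(10^(67.3/10) + 10^(74.4/10) + 10^(67.7/10)) = 10·log₁₀(38800000) = 75.89 dB SPL.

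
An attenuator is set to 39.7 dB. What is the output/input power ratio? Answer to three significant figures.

0.000107

Power ratio = 10^(dB/10).
10^(-39.7/10) = 10^(-3.970) = 0.000107.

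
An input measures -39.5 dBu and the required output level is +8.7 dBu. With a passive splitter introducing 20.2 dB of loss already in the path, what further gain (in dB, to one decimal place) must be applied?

The required make-up gain is the shortfall in the dB sum.
G = +8.7 − (-39.5) + 20.2 = 68.4 dB.

68.4 dB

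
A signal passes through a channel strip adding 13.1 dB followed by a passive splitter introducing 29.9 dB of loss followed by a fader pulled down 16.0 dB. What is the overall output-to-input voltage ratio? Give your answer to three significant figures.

Net gain = 13.1 + (−29.9) + (−16.0) = -32.8 dB.
Voltage ratio = 10^(-32.8/20) = 0.0229.

0.0229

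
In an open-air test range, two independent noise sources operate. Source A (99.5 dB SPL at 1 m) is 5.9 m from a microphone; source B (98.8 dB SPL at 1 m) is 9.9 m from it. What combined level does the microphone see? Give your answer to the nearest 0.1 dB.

At the listener: L_A = 99.5 − 20·log₁₀(5.9) = 84.08 dB; L_B = 98.8 − 20·log₁₀(9.9) = 78.89 dB.
Combined: 10·log₁₀(10^(84.08/10)+10^(78.89/10)) = 85.2 dB SPL.

85.2 dB SPL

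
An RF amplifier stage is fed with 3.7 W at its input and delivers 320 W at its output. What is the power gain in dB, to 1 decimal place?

Power ratio → dB uses the 10·log₁₀ form:
10·log₁₀(320/3.7) = 10·log₁₀(86.49) = 19.4 dB.

19.4 dB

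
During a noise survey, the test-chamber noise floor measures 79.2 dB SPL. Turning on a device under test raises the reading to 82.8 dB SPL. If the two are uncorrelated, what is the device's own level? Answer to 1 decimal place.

80.3 dB SPL

Remove the background by subtracting linear intensities:
L_src = 10·log₁₀(10^(82.8/10) − 10^(79.2/10)) = 10·log₁₀(107400000) = 80.3 dB SPL.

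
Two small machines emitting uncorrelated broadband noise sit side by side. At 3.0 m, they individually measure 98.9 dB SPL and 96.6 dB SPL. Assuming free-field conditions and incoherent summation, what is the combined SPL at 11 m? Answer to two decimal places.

89.63 dB SPL

Combined at 3.0 m: 10·log₁₀(10^(98.9/10)+10^(96.6/10)) = 100.911 dB SPL.
Then apply −20·log₁₀(11/3.0) = -11.285 dB → 89.63 dB SPL.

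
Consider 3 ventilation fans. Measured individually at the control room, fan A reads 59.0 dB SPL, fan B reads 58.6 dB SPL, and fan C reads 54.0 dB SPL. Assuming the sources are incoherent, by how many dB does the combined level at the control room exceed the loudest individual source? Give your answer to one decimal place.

Uncorrelated sources add in intensity (power), not in dB.
L_total = 10·log₁₀(10^(59.0/10) + 10^(58.6/10) + 10^(54.0/10)) = 62.48 dB SPL.
Excess over the loudest (59.0 dB): 62.48 − 59.0 = 3.5 dB.

3.5 dB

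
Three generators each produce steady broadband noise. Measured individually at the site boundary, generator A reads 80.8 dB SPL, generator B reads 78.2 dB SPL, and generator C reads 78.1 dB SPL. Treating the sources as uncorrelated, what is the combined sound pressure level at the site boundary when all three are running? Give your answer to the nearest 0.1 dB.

Incoherent sources sum as intensities:
L_total = 10·log₁₀(10^(80.8/10) + 10^(78.2/10) + 10^(78.1/10)) = 10·log₁₀(250900000) = 84.0 dB SPL.

84.0 dB SPL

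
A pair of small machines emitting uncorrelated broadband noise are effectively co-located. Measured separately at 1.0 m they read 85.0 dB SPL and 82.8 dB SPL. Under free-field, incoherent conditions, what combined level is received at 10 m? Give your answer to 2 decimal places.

Combined at 1.0 m: 10·log₁₀(10^(85.0/10)+10^(82.8/10)) = 87.048 dB SPL.
Then apply −20·log₁₀(10/1.0) = -20.000 dB → 67.05 dB SPL.

67.05 dB SPL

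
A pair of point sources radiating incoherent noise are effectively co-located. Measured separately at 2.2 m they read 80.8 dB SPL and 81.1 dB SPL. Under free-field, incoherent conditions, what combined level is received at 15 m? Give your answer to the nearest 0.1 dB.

Combined at 2.2 m: 10·log₁₀(10^(80.8/10)+10^(81.1/10)) = 83.96 dB SPL.
Then apply −20·log₁₀(15/2.2) = -16.67 dB → 67.3 dB SPL.

67.3 dB SPL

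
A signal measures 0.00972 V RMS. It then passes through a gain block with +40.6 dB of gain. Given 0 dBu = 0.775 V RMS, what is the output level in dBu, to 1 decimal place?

+2.6 dBu

Input level: 20·log₁₀(0.00972/0.775) = -38.03 dBu.
Output: -38.03 + 40.6 = +2.6 dBu.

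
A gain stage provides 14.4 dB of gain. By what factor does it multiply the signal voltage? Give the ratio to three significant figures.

Voltage ratio = 10^(dB/20).
10^(14.4/20) = 10^(0.7200) = 5.25.

5.25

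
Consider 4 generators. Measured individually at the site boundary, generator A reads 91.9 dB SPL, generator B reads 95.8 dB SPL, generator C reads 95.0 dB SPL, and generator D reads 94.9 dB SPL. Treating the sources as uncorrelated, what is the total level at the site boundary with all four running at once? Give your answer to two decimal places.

100.65 dB SPL

Incoherent sources sum as intensities:
L_total = 10·log₁₀(10^(91.9/10) + 10^(95.8/10) + 10^(95.0/10) + 10^(94.9/10)) = 10·log₁₀(11603000000) = 100.65 dB SPL.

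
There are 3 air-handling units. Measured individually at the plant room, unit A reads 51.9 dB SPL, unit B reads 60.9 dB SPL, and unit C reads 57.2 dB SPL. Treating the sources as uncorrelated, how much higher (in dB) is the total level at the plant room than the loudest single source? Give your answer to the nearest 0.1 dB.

1.9 dB

Add the sources as powers (linear), then convert back to dB:
L_total = 10·log₁₀(10^(51.9/10) + 10^(60.9/10) + 10^(57.2/10)) = 62.81 dB SPL.
Excess over the loudest (60.9 dB): 62.81 − 60.9 = 1.9 dB.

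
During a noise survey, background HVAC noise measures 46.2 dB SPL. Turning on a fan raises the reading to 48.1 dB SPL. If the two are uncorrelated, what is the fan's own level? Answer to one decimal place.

Remove the background by subtracting linear intensities:
L_src = 10·log₁₀(10^(48.1/10) − 10^(46.2/10)) = 10·log₁₀(22880) = 43.6 dB SPL.

43.6 dB SPL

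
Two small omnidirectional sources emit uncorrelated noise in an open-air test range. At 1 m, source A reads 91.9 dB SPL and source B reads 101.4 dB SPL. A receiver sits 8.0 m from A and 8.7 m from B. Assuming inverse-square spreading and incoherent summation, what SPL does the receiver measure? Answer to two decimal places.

At the listener: L_A = 91.9 − 20·log₁₀(8.0) = 73.838 dB; L_B = 101.4 − 20·log₁₀(8.7) = 82.610 dB.
Combined: 10·log₁₀(10^(73.838/10)+10^(82.610/10)) = 83.15 dB SPL.

83.15 dB SPL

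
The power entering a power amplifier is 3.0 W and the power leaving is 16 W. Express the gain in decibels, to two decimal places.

7.27 dB

Power ratio → dB uses the 10·log₁₀ form:
10·log₁₀(16/3.0) = 10·log₁₀(5.333) = 7.27 dB.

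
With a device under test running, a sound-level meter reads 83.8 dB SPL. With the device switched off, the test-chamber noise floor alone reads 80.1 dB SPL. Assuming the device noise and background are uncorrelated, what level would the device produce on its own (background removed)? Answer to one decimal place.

81.4 dB SPL

Subtract intensities: L_src = 10·log₁₀(10^(L_total/10) − 10^(L_bg/10)).
L_src = 10·log₁₀(10^(83.8/10) − 10^(80.1/10)) = 10·log₁₀(137600000) = 81.4 dB SPL.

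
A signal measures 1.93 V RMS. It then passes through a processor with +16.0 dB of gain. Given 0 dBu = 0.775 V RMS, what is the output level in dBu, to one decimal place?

+23.9 dBu

Input level: 20·log₁₀(1.93/0.775) = 7.93 dBu.
Output: 7.93 + 16.0 = +23.9 dBu.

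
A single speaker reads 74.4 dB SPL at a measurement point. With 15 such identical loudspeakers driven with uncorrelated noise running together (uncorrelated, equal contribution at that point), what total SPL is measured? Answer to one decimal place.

15 equal incoherent sources raise the level by 10·log₁₀(15) = 11.76 dB.
L_total = 74.4 + 11.76 = 86.2 dB SPL.

86.2 dB SPL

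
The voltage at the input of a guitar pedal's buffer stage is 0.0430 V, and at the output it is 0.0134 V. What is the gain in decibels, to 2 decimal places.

-10.13 dB

For a voltage ratio, dB = 20·log₁₀(V₂/V₁).
20·log₁₀(0.0134/0.0430) = 20·log₁₀(0.3116) = -10.13 dB.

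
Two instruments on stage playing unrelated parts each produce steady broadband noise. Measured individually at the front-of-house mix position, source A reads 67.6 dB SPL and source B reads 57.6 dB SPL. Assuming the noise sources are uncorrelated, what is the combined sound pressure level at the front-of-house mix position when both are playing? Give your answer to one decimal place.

Incoherent sources sum as intensities:
L_total = 10·log₁₀(10^(67.6/10) + 10^(57.6/10)) = 10·log₁₀(6330000) = 68.0 dB SPL.

68.0 dB SPL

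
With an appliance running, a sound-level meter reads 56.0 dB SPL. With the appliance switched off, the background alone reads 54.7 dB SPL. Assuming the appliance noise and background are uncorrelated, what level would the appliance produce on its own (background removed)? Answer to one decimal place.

50.1 dB SPL

Subtract intensities: L_src = 10·log₁₀(10^(L_total/10) − 10^(L_bg/10)).
L_src = 10·log₁₀(10^(56.0/10) − 10^(54.7/10)) = 10·log₁₀(103000) = 50.1 dB SPL.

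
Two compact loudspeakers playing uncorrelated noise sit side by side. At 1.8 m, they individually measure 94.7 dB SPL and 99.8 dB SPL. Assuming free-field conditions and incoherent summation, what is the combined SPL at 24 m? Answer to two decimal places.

78.47 dB SPL

Combined at 1.8 m: 10·log₁₀(10^(94.7/10)+10^(99.8/10)) = 100.969 dB SPL.
Then apply −20·log₁₀(24/1.8) = -22.499 dB → 78.47 dB SPL.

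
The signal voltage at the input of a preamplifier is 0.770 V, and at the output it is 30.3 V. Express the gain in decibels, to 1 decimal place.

Voltage is an amplitude quantity, so gain = 20·log₁₀(V_out/V_in).
20·log₁₀(30.3/0.770) = 20·log₁₀(39.35) = 31.9 dB.

31.9 dB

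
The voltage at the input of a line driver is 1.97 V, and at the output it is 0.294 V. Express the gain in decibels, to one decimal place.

-16.5 dB

Voltage ratio → dB uses the 20·log₁₀ form:
20·log₁₀(0.294/1.97) = 20·log₁₀(0.1492) = -16.5 dB.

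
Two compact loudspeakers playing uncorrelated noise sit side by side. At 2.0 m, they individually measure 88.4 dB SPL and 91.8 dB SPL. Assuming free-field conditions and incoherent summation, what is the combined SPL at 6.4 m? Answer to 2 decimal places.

Combined at 2.0 m: 10·log₁₀(10^(88.4/10)+10^(91.8/10)) = 93.435 dB SPL.
Then apply −20·log₁₀(6.4/2.0) = -10.103 dB → 83.33 dB SPL.

83.33 dB SPL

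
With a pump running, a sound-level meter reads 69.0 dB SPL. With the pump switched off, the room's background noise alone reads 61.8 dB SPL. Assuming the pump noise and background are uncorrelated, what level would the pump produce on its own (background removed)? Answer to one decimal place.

Remove the background by subtracting linear intensities:
L_src = 10·log₁₀(10^(69.0/10) − 10^(61.8/10)) = 10·log₁₀(6430000) = 68.1 dB SPL.

68.1 dB SPL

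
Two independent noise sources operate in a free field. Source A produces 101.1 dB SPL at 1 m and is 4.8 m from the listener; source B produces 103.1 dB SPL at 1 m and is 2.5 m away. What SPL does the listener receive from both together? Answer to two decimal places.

95.83 dB SPL

At the listener: L_A = 101.1 − 20·log₁₀(4.8) = 87.475 dB; L_B = 103.1 − 20·log₁₀(2.5) = 95.141 dB.
Combined: 10·log₁₀(10^(87.475/10)+10^(95.141/10)) = 95.83 dB SPL.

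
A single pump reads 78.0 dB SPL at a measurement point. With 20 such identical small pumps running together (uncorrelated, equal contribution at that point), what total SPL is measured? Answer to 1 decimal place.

91.0 dB SPL

20 equal incoherent sources raise the level by 10·log₁₀(20) = 13.01 dB.
L_total = 78.0 + 13.01 = 91.0 dB SPL.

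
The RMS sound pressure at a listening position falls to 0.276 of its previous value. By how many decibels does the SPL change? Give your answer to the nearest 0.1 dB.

SPL change from a pressure ratio uses the 20·log₁₀ form:
20·log₁₀(0.276) = -11.2 dB.

-11.2 dB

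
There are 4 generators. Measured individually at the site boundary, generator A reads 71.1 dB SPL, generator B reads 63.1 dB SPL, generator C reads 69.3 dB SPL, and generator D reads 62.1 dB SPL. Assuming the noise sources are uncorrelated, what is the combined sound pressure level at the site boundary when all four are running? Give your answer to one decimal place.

74.0 dB SPL

Add the sources as powers (linear), then convert back to dB:
L_total = 10·log₁₀(10^(71.1/10) + 10^(63.1/10) + 10^(69.3/10) + 10^(62.1/10)) = 10·log₁₀(25060000) = 74.0 dB SPL.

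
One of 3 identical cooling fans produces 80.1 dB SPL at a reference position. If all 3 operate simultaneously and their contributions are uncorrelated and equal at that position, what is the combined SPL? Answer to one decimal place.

3 equal incoherent sources raise the level by 10·log₁₀(3) = 4.77 dB.
L_total = 80.1 + 4.77 = 84.9 dB SPL.

84.9 dB SPL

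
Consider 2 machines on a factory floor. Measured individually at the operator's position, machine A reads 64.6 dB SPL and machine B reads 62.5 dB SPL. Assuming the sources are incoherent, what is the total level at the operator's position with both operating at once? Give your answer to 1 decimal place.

Uncorrelated sources add in intensity (power), not in dB.
L_total = 10·log₁₀(10^(64.6/10) + 10^(62.5/10)) = 10·log₁₀(4662000) = 66.7 dB SPL.

66.7 dB SPL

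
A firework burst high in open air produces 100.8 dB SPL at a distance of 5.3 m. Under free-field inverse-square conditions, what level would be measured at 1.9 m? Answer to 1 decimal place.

109.7 dB SPL

For a point source in a free field, ΔL = −20·log₁₀(d₂/d₁).
ΔL = −20·log₁₀(1.9/5.3) = 8.91 dB, so L₂ = 100.8 + (8.91) = 109.7 dB SPL.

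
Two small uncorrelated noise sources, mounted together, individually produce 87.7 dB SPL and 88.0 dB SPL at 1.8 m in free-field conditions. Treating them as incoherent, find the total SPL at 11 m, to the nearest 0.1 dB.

75.1 dB SPL

Combined at 1.8 m: 10·log₁₀(10^(87.7/10)+10^(88.0/10)) = 90.86 dB SPL.
Then apply −20·log₁₀(11/1.8) = -15.72 dB → 75.1 dB SPL.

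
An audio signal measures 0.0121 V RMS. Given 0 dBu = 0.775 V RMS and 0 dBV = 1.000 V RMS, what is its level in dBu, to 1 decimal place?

-36.1 dBu

dBu = 20·log₁₀(V / 0.775 V).
20·log₁₀(0.0121/0.775) = -36.1 dBu.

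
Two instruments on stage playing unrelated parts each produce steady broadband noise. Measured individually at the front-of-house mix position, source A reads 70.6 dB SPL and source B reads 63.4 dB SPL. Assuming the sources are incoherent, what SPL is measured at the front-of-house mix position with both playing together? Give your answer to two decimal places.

71.36 dB SPL

Add the sources as powers (linear), then convert back to dB:
L_total = 10·log₁₀(10^(70.6/10) + 10^(63.4/10)) = 10·log₁₀(13670000) = 71.36 dB SPL.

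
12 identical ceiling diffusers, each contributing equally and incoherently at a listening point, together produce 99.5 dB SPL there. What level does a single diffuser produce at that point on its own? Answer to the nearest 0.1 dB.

88.7 dB SPL

12 equal incoherent sources add 10·log₁₀(12) = 10.79 dB over one source.
L_one = 99.5 − 10.79 = 88.7 dB SPL.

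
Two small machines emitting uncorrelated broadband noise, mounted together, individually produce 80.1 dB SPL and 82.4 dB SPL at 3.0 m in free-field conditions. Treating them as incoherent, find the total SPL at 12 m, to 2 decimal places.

72.37 dB SPL

Combined at 3.0 m: 10·log₁₀(10^(80.1/10)+10^(82.4/10)) = 84.411 dB SPL.
Then apply −20·log₁₀(12/3.0) = -12.041 dB → 72.37 dB SPL.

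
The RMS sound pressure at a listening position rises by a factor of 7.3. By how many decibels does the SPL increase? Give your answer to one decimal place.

SPL change from a pressure ratio uses the 20·log₁₀ form:
20·log₁₀(7.3) = 17.3 dB.

17.3 dB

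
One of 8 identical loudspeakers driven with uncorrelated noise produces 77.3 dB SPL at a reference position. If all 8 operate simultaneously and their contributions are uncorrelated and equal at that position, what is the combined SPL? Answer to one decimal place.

8 equal incoherent sources raise the level by 10·log₁₀(8) = 9.03 dB.
L_total = 77.3 + 9.03 = 86.3 dB SPL.

86.3 dB SPL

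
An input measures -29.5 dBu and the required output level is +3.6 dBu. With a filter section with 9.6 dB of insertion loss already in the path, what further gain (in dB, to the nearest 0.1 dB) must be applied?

42.7 dB

The required make-up gain is the shortfall in the dB sum.
G = +3.6 − (-29.5) + 9.6 = 42.7 dB.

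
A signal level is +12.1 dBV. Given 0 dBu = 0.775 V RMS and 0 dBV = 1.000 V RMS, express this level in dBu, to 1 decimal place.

The offset between the scales is 20·log₁₀(0.775/1.000) = −2.214 dB.
So dBu = +12.1 + 2.214 = +14.3 dBu.

+14.3 dBu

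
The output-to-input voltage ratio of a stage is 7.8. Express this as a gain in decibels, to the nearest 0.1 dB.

17.8 dB

For a voltage ratio, dB = 20·log₁₀(V₂/V₁).
20·log₁₀(7.8) = 17.8 dB.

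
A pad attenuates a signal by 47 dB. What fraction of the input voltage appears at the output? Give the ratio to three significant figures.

Voltage ratio = 10^(dB/20).
10^(-47/20) = 10^(-2.350) = 0.00447.

0.00447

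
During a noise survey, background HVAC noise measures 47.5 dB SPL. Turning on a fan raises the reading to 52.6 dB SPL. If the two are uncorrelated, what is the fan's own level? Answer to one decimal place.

51.0 dB SPL

Background correction is a power subtraction:
L_src = 10·log₁₀(10^(52.6/10) − 10^(47.5/10)) = 10·log₁₀(125700) = 51.0 dB SPL.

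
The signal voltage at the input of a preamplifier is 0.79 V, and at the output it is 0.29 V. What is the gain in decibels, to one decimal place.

-8.7 dB

For a voltage ratio, dB = 20·log₁₀(V₂/V₁).
20·log₁₀(0.29/0.79) = 20·log₁₀(0.3671) = -8.7 dB.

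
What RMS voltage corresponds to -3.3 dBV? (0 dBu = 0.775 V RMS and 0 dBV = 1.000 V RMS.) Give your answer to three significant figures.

V = 1.000 V × 10^(-3.3/20).
= 1.000 × 0.6839 = 0.684 V.

0.684 V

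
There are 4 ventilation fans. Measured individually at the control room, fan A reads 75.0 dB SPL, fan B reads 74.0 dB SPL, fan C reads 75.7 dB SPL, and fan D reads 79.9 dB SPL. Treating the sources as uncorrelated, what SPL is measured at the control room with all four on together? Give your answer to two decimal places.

82.82 dB SPL

Add the sources as powers (linear), then convert back to dB:
L_total = 10·log₁₀(10^(75.0/10) + 10^(74.0/10) + 10^(75.7/10) + 10^(79.9/10)) = 10·log₁₀(191600000) = 82.82 dB SPL.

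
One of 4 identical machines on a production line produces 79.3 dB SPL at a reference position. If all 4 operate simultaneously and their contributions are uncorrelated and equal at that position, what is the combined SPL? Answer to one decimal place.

85.3 dB SPL

4 equal incoherent sources raise the level by 10·log₁₀(4) = 6.02 dB.
L_total = 79.3 + 6.02 = 85.3 dB SPL.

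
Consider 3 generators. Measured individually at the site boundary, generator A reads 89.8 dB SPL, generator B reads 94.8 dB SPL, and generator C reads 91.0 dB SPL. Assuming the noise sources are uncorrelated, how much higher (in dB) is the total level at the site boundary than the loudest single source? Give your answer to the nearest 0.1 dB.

Incoherent sources sum as intensities:
L_total = 10·log₁₀(10^(89.8/10) + 10^(94.8/10) + 10^(91.0/10)) = 97.19 dB SPL.
Excess over the loudest (94.8 dB): 97.19 − 94.8 = 2.4 dB.

2.4 dB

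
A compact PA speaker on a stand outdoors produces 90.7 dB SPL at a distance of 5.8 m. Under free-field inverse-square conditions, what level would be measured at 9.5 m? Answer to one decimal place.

Free-field point source: level drops by 20·log₁₀ of the distance ratio.
ΔL = −20·log₁₀(9.5/5.8) = -4.29 dB, so L₂ = 90.7 + (-4.29) = 86.4 dB SPL.

86.4 dB SPL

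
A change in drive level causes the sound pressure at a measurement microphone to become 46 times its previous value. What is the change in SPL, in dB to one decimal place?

33.3 dB

Sound pressure is an amplitude quantity: ΔL = 20·log₁₀(p₂/p₁).
20·log₁₀(46) = 33.3 dB.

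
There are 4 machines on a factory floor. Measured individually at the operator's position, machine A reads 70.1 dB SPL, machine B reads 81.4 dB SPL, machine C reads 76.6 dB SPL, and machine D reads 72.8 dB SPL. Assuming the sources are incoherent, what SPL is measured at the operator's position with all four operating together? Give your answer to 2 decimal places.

83.28 dB SPL

Incoherent sources sum as intensities:
L_total = 10·log₁₀(10^(70.1/10) + 10^(81.4/10) + 10^(76.6/10) + 10^(72.8/10)) = 10·log₁₀(213000000) = 83.28 dB SPL.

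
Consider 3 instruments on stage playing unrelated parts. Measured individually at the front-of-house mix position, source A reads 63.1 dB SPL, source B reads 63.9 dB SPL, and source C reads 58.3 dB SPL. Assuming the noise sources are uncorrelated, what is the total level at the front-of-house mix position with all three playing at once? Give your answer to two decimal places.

67.14 dB SPL

Uncorrelated sources add in intensity (power), not in dB.
L_total = 10·log₁₀(10^(63.1/10) + 10^(63.9/10) + 10^(58.3/10)) = 10·log₁₀(5173000) = 67.14 dB SPL.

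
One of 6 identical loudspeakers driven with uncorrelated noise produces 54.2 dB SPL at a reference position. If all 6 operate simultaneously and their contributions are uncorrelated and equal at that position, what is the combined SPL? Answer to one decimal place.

62.0 dB SPL

6 equal incoherent sources raise the level by 10·log₁₀(6) = 7.78 dB.
L_total = 54.2 + 7.78 = 62.0 dB SPL.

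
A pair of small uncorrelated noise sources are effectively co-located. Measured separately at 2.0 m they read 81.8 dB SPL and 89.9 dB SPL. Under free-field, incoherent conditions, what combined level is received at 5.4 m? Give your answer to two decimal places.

Combined at 2.0 m: 10·log₁₀(10^(81.8/10)+10^(89.9/10)) = 90.525 dB SPL.
Then apply −20·log₁₀(5.4/2.0) = -8.627 dB → 81.90 dB SPL.

81.90 dB SPL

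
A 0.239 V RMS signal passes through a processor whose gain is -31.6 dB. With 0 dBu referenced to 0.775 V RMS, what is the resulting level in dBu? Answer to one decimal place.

-41.8 dBu

Input level: 20·log₁₀(0.239/0.775) = -10.22 dBu.
Output: -10.22 − 31.6 = -41.8 dBu.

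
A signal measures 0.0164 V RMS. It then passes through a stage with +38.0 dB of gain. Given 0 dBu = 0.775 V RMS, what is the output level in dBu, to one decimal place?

Input level: 20·log₁₀(0.0164/0.775) = -33.49 dBu.
Output: -33.49 + 38.0 = +4.5 dBu.

+4.5 dBu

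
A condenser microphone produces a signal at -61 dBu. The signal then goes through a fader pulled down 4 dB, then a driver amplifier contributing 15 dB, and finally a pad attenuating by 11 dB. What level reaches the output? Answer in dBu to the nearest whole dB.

Cascaded gains and losses add directly in dB.
-61 − 4 + 15 − 11 = -61 dBu.

-61 dBu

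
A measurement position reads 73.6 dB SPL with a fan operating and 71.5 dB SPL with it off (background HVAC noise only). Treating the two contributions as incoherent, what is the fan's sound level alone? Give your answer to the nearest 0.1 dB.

Remove the background by subtracting linear intensities:
L_src = 10·log₁₀(10^(73.6/10) − 10^(71.5/10)) = 10·log₁₀(8783000) = 69.4 dB SPL.

69.4 dB SPL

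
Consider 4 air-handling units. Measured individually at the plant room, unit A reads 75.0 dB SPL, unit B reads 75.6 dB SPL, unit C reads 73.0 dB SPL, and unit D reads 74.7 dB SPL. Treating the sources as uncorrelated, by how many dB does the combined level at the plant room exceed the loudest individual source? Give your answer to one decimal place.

5.1 dB

Uncorrelated sources add in intensity (power), not in dB.
L_total = 10·log₁₀(10^(75.0/10) + 10^(75.6/10) + 10^(73.0/10) + 10^(74.7/10)) = 80.70 dB SPL.
Excess over the loudest (75.6 dB): 80.70 − 75.6 = 5.1 dB.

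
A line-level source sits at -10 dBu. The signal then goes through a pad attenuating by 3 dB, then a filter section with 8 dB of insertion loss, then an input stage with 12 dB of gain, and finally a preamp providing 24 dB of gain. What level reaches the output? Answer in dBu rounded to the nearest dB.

In dB, series stages simply add:
-10 − 3 − 8 + 12 + 24 = +15 dBu.

+15 dBu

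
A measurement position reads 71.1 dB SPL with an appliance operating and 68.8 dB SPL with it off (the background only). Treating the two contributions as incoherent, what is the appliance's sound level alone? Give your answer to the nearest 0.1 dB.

Background correction is a power subtraction:
L_src = 10·log₁₀(10^(71.1/10) − 10^(68.8/10)) = 10·log₁₀(5297000) = 67.2 dB SPL.

67.2 dB SPL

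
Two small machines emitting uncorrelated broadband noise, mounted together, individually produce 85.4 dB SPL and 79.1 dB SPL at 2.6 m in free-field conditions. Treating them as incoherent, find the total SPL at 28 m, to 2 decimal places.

Combined at 2.6 m: 10·log₁₀(10^(85.4/10)+10^(79.1/10)) = 86.315 dB SPL.
Then apply −20·log₁₀(28/2.6) = -20.644 dB → 65.67 dB SPL.

65.67 dB SPL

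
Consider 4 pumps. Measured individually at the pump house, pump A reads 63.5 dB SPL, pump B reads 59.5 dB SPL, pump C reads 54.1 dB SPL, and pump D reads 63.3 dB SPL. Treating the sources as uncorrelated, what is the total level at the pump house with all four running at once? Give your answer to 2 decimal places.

67.42 dB SPL

Incoherent sources sum as intensities:
L_total = 10·log₁₀(10^(63.5/10) + 10^(59.5/10) + 10^(54.1/10) + 10^(63.3/10)) = 10·log₁₀(5525000) = 67.42 dB SPL.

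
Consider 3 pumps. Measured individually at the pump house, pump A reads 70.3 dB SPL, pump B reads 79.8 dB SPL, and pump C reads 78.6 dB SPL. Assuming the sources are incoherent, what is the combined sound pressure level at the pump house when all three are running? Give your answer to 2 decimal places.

Uncorrelated sources add in intensity (power), not in dB.
L_total = 10·log₁₀(10^(70.3/10) + 10^(79.8/10) + 10^(78.6/10)) = 10·log₁₀(178700000) = 82.52 dB SPL.

82.52 dB SPL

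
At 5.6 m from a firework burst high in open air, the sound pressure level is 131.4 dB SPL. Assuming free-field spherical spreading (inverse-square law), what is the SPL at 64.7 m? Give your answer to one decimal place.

Inverse-square spreading gives ΔL = −20·log₁₀(d₂/d₁).
ΔL = −20·log₁₀(64.7/5.6) = -21.25 dB, so L₂ = 131.4 + (-21.25) = 110.1 dB SPL.

110.1 dB SPL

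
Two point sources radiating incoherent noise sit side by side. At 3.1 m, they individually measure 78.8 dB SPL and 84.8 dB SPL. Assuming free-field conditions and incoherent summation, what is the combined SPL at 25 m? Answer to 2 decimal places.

67.64 dB SPL

Combined at 3.1 m: 10·log₁₀(10^(78.8/10)+10^(84.8/10)) = 85.773 dB SPL.
Then apply −20·log₁₀(25/3.1) = -18.132 dB → 67.64 dB SPL.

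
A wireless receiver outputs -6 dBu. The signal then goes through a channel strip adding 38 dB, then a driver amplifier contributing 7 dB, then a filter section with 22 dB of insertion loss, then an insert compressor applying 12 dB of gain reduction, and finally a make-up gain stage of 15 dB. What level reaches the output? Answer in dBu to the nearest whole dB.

+20 dBu

Gain stages sum in dB:
-6 + 38 + 7 − 22 − 12 + 15 = +20 dBu.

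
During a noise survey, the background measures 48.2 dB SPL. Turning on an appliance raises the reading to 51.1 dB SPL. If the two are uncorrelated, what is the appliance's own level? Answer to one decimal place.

Subtract intensities: L_src = 10·log₁₀(10^(L_total/10) − 10^(L_bg/10)).
L_src = 10·log₁₀(10^(51.1/10) − 10^(48.2/10)) = 10·log₁₀(62760) = 48.0 dB SPL.

48.0 dB SPL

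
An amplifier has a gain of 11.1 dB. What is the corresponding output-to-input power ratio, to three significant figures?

12.9

Power ratio = 10^(dB/10).
10^(11.1/10) = 10^(1.110) = 12.9.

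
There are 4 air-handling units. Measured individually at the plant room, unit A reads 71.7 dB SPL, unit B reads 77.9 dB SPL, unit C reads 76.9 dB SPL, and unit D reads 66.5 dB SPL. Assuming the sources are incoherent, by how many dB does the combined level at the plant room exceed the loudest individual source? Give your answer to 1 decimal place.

Uncorrelated sources add in intensity (power), not in dB.
L_total = 10·log₁₀(10^(71.7/10) + 10^(77.9/10) + 10^(76.9/10) + 10^(66.5/10)) = 81.14 dB SPL.
Excess over the loudest (77.9 dB): 81.14 − 77.9 = 3.2 dB.

3.2 dB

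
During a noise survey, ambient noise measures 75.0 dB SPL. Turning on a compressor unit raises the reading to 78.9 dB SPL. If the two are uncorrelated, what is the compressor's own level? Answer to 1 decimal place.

Background correction is a power subtraction:
L_src = 10·log₁₀(10^(78.9/10) − 10^(75.0/10)) = 10·log₁₀(46000000) = 76.6 dB SPL.

76.6 dB SPL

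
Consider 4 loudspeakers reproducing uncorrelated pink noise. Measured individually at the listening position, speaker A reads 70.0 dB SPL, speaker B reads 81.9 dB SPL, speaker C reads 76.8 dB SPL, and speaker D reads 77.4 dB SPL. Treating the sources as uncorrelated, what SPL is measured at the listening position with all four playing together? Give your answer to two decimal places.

Add the sources as powers (linear), then convert back to dB:
L_total = 10·log₁₀(10^(70.0/10) + 10^(81.9/10) + 10^(76.8/10) + 10^(77.4/10)) = 10·log₁₀(267700000) = 84.28 dB SPL.

84.28 dB SPL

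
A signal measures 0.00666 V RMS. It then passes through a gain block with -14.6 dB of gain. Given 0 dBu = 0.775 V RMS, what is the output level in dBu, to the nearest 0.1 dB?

-55.9 dBu

Input level: 20·log₁₀(0.00666/0.775) = -41.32 dBu.
Output: -41.32 − 14.6 = -55.9 dBu.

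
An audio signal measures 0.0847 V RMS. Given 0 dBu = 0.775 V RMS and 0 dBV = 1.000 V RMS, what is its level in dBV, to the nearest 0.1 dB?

dBV = 20·log₁₀(V / 1.000 V).
20·log₁₀(0.0847/1.000) = -21.4 dBV.

-21.4 dBV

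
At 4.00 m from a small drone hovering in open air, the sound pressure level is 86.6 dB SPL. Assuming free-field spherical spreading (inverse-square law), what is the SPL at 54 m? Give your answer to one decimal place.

64.0 dB SPL

Inverse-square spreading gives ΔL = −20·log₁₀(d₂/d₁).
ΔL = −20·log₁₀(54/4.00) = -22.61 dB, so L₂ = 86.6 + (-22.61) = 64.0 dB SPL.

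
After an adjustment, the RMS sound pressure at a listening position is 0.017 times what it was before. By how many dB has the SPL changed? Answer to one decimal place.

SPL change from a pressure ratio uses the 20·log₁₀ form:
20·log₁₀(0.017) = -35.4 dB.

-35.4 dB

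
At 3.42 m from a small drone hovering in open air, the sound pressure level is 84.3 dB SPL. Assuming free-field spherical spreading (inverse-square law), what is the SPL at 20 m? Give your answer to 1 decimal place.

69.0 dB SPL

Inverse-square spreading gives ΔL = −20·log₁₀(d₂/d₁).
ΔL = −20·log₁₀(20/3.42) = -15.34 dB, so L₂ = 84.3 + (-15.34) = 69.0 dB SPL.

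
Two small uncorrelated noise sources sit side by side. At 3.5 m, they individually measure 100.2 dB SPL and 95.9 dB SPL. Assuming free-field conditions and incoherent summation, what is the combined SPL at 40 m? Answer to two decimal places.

80.41 dB SPL

Combined at 3.5 m: 10·log₁₀(10^(100.2/10)+10^(95.9/10)) = 101.572 dB SPL.
Then apply −20·log₁₀(40/3.5) = -21.160 dB → 80.41 dB SPL.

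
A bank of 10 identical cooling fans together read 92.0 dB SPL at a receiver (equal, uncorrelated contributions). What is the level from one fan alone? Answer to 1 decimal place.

10 equal incoherent sources add 10·log₁₀(10) = 10.00 dB over one source.
L_one = 92.0 − 10.00 = 82.0 dB SPL.

82.0 dB SPL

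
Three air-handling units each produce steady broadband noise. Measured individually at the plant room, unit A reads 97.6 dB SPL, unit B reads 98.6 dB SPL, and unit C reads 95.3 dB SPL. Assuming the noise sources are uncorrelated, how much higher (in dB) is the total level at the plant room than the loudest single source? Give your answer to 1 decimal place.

Incoherent sources sum as intensities:
L_total = 10·log₁₀(10^(97.6/10) + 10^(98.6/10) + 10^(95.3/10)) = 102.15 dB SPL.
Excess over the loudest (98.6 dB): 102.15 − 98.6 = 3.5 dB.

3.5 dB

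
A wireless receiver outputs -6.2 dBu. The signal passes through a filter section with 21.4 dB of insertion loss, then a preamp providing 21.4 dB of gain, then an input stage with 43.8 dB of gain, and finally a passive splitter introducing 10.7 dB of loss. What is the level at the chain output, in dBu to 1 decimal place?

+26.9 dBu

Cascaded gains and losses add directly in dB.
-6.2 − 21.4 + 21.4 + 43.8 − 10.7 = +26.9 dBu.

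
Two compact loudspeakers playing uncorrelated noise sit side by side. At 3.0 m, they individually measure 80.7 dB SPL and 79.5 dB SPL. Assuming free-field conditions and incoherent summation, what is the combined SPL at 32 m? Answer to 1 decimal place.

62.6 dB SPL

Combined at 3.0 m: 10·log₁₀(10^(80.7/10)+10^(79.5/10)) = 83.15 dB SPL.
Then apply −20·log₁₀(32/3.0) = -20.56 dB → 62.6 dB SPL.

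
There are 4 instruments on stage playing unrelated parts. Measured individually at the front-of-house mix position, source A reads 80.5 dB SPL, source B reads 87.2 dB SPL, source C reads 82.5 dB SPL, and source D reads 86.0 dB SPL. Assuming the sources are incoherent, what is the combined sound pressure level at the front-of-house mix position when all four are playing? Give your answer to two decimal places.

90.84 dB SPL

Add the sources as powers (linear), then convert back to dB:
L_total = 10·log₁₀(10^(80.5/10) + 10^(87.2/10) + 10^(82.5/10) + 10^(86.0/10)) = 10·log₁₀(1213000000) = 90.84 dB SPL.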